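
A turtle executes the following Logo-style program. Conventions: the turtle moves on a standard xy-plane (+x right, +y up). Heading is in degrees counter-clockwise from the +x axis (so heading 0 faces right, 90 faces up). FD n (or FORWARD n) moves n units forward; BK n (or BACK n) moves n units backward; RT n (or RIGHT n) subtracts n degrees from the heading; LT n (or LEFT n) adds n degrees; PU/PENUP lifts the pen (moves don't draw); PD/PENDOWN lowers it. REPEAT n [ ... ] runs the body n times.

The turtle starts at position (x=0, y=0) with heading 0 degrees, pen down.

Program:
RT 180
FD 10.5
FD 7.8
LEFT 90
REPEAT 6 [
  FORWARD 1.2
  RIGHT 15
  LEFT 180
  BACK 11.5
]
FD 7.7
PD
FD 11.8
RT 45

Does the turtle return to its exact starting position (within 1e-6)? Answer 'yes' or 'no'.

Executing turtle program step by step:
Start: pos=(0,0), heading=0, pen down
RT 180: heading 0 -> 180
FD 10.5: (0,0) -> (-10.5,0) [heading=180, draw]
FD 7.8: (-10.5,0) -> (-18.3,0) [heading=180, draw]
LT 90: heading 180 -> 270
REPEAT 6 [
  -- iteration 1/6 --
  FD 1.2: (-18.3,0) -> (-18.3,-1.2) [heading=270, draw]
  RT 15: heading 270 -> 255
  LT 180: heading 255 -> 75
  BK 11.5: (-18.3,-1.2) -> (-21.276,-12.308) [heading=75, draw]
  -- iteration 2/6 --
  FD 1.2: (-21.276,-12.308) -> (-20.966,-11.149) [heading=75, draw]
  RT 15: heading 75 -> 60
  LT 180: heading 60 -> 240
  BK 11.5: (-20.966,-11.149) -> (-15.216,-1.19) [heading=240, draw]
  -- iteration 3/6 --
  FD 1.2: (-15.216,-1.19) -> (-15.816,-2.229) [heading=240, draw]
  RT 15: heading 240 -> 225
  LT 180: heading 225 -> 45
  BK 11.5: (-15.816,-2.229) -> (-23.948,-10.361) [heading=45, draw]
  -- iteration 4/6 --
  FD 1.2: (-23.948,-10.361) -> (-23.099,-9.512) [heading=45, draw]
  RT 15: heading 45 -> 30
  LT 180: heading 30 -> 210
  BK 11.5: (-23.099,-9.512) -> (-13.14,-3.762) [heading=210, draw]
  -- iteration 5/6 --
  FD 1.2: (-13.14,-3.762) -> (-14.179,-4.362) [heading=210, draw]
  RT 15: heading 210 -> 195
  LT 180: heading 195 -> 15
  BK 11.5: (-14.179,-4.362) -> (-25.287,-7.339) [heading=15, draw]
  -- iteration 6/6 --
  FD 1.2: (-25.287,-7.339) -> (-24.128,-7.028) [heading=15, draw]
  RT 15: heading 15 -> 0
  LT 180: heading 0 -> 180
  BK 11.5: (-24.128,-7.028) -> (-12.628,-7.028) [heading=180, draw]
]
FD 7.7: (-12.628,-7.028) -> (-20.328,-7.028) [heading=180, draw]
PD: pen down
FD 11.8: (-20.328,-7.028) -> (-32.128,-7.028) [heading=180, draw]
RT 45: heading 180 -> 135
Final: pos=(-32.128,-7.028), heading=135, 16 segment(s) drawn

Start position: (0, 0)
Final position: (-32.128, -7.028)
Distance = 32.888; >= 1e-6 -> NOT closed

Answer: no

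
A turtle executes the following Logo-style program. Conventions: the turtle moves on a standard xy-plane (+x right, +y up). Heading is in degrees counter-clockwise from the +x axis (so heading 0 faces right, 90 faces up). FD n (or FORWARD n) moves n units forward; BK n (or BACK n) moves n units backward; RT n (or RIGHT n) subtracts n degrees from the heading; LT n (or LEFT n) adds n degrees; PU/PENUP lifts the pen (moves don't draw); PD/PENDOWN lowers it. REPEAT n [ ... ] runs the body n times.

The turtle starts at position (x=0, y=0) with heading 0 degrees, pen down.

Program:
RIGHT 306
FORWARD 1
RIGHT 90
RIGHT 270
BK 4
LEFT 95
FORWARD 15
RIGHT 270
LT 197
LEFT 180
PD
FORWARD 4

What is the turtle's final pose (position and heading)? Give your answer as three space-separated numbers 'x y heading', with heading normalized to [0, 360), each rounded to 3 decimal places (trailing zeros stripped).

Answer: -15.589 1.417 256

Derivation:
Executing turtle program step by step:
Start: pos=(0,0), heading=0, pen down
RT 306: heading 0 -> 54
FD 1: (0,0) -> (0.588,0.809) [heading=54, draw]
RT 90: heading 54 -> 324
RT 270: heading 324 -> 54
BK 4: (0.588,0.809) -> (-1.763,-2.427) [heading=54, draw]
LT 95: heading 54 -> 149
FD 15: (-1.763,-2.427) -> (-14.621,5.299) [heading=149, draw]
RT 270: heading 149 -> 239
LT 197: heading 239 -> 76
LT 180: heading 76 -> 256
PD: pen down
FD 4: (-14.621,5.299) -> (-15.589,1.417) [heading=256, draw]
Final: pos=(-15.589,1.417), heading=256, 4 segment(s) drawn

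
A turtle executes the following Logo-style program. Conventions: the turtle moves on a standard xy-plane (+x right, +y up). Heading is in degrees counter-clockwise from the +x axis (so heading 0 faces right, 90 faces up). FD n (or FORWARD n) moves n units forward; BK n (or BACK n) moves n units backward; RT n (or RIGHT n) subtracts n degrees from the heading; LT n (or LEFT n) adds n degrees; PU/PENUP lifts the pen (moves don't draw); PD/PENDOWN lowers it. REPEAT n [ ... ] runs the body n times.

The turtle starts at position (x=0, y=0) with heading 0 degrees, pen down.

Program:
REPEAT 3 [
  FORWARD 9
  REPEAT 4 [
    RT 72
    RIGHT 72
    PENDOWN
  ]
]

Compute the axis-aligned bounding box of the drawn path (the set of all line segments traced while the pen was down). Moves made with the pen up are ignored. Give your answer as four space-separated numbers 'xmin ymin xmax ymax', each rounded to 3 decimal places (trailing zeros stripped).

Answer: 0 -3.269 9 5.29

Derivation:
Executing turtle program step by step:
Start: pos=(0,0), heading=0, pen down
REPEAT 3 [
  -- iteration 1/3 --
  FD 9: (0,0) -> (9,0) [heading=0, draw]
  REPEAT 4 [
    -- iteration 1/4 --
    RT 72: heading 0 -> 288
    RT 72: heading 288 -> 216
    PD: pen down
    -- iteration 2/4 --
    RT 72: heading 216 -> 144
    RT 72: heading 144 -> 72
    PD: pen down
    -- iteration 3/4 --
    RT 72: heading 72 -> 0
    RT 72: heading 0 -> 288
    PD: pen down
    -- iteration 4/4 --
    RT 72: heading 288 -> 216
    RT 72: heading 216 -> 144
    PD: pen down
  ]
  -- iteration 2/3 --
  FD 9: (9,0) -> (1.719,5.29) [heading=144, draw]
  REPEAT 4 [
    -- iteration 1/4 --
    RT 72: heading 144 -> 72
    RT 72: heading 72 -> 0
    PD: pen down
    -- iteration 2/4 --
    RT 72: heading 0 -> 288
    RT 72: heading 288 -> 216
    PD: pen down
    -- iteration 3/4 --
    RT 72: heading 216 -> 144
    RT 72: heading 144 -> 72
    PD: pen down
    -- iteration 4/4 --
    RT 72: heading 72 -> 0
    RT 72: heading 0 -> 288
    PD: pen down
  ]
  -- iteration 3/3 --
  FD 9: (1.719,5.29) -> (4.5,-3.269) [heading=288, draw]
  REPEAT 4 [
    -- iteration 1/4 --
    RT 72: heading 288 -> 216
    RT 72: heading 216 -> 144
    PD: pen down
    -- iteration 2/4 --
    RT 72: heading 144 -> 72
    RT 72: heading 72 -> 0
    PD: pen down
    -- iteration 3/4 --
    RT 72: heading 0 -> 288
    RT 72: heading 288 -> 216
    PD: pen down
    -- iteration 4/4 --
    RT 72: heading 216 -> 144
    RT 72: heading 144 -> 72
    PD: pen down
  ]
]
Final: pos=(4.5,-3.269), heading=72, 3 segment(s) drawn

Segment endpoints: x in {0, 1.719, 4.5, 9}, y in {-3.269, 0, 5.29}
xmin=0, ymin=-3.269, xmax=9, ymax=5.29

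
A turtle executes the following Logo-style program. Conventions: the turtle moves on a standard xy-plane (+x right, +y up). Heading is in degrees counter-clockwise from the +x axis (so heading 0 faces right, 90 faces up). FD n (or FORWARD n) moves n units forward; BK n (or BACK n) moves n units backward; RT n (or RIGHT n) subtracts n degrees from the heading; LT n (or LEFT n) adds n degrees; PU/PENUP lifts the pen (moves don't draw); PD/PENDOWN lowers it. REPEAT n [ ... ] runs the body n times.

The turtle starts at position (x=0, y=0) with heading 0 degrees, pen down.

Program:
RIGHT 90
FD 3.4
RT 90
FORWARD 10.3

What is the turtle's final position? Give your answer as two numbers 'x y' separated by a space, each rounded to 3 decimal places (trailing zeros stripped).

Answer: -10.3 -3.4

Derivation:
Executing turtle program step by step:
Start: pos=(0,0), heading=0, pen down
RT 90: heading 0 -> 270
FD 3.4: (0,0) -> (0,-3.4) [heading=270, draw]
RT 90: heading 270 -> 180
FD 10.3: (0,-3.4) -> (-10.3,-3.4) [heading=180, draw]
Final: pos=(-10.3,-3.4), heading=180, 2 segment(s) drawn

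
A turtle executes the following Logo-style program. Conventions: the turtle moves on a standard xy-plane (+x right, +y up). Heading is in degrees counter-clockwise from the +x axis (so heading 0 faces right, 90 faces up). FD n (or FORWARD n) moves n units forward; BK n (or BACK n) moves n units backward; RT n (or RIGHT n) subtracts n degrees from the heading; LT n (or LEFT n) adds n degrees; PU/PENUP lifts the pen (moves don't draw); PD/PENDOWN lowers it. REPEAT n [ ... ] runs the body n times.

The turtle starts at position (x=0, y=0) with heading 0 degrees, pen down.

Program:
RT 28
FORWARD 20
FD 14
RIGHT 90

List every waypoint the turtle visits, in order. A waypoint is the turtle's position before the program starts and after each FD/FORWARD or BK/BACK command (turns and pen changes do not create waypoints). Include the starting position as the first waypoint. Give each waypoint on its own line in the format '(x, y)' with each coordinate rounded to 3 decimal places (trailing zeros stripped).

Executing turtle program step by step:
Start: pos=(0,0), heading=0, pen down
RT 28: heading 0 -> 332
FD 20: (0,0) -> (17.659,-9.389) [heading=332, draw]
FD 14: (17.659,-9.389) -> (30.02,-15.962) [heading=332, draw]
RT 90: heading 332 -> 242
Final: pos=(30.02,-15.962), heading=242, 2 segment(s) drawn
Waypoints (3 total):
(0, 0)
(17.659, -9.389)
(30.02, -15.962)

Answer: (0, 0)
(17.659, -9.389)
(30.02, -15.962)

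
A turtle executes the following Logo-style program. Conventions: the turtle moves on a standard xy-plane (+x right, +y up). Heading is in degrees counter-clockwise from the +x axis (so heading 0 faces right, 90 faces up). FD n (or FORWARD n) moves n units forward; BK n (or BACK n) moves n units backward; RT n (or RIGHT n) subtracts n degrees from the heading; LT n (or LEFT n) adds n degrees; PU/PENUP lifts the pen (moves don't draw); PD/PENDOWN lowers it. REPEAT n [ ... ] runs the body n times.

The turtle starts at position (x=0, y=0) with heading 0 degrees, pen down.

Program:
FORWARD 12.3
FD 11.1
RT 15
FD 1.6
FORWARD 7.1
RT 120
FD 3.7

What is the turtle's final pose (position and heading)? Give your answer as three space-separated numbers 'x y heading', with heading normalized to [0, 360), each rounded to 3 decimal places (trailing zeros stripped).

Executing turtle program step by step:
Start: pos=(0,0), heading=0, pen down
FD 12.3: (0,0) -> (12.3,0) [heading=0, draw]
FD 11.1: (12.3,0) -> (23.4,0) [heading=0, draw]
RT 15: heading 0 -> 345
FD 1.6: (23.4,0) -> (24.945,-0.414) [heading=345, draw]
FD 7.1: (24.945,-0.414) -> (31.804,-2.252) [heading=345, draw]
RT 120: heading 345 -> 225
FD 3.7: (31.804,-2.252) -> (29.187,-4.868) [heading=225, draw]
Final: pos=(29.187,-4.868), heading=225, 5 segment(s) drawn

Answer: 29.187 -4.868 225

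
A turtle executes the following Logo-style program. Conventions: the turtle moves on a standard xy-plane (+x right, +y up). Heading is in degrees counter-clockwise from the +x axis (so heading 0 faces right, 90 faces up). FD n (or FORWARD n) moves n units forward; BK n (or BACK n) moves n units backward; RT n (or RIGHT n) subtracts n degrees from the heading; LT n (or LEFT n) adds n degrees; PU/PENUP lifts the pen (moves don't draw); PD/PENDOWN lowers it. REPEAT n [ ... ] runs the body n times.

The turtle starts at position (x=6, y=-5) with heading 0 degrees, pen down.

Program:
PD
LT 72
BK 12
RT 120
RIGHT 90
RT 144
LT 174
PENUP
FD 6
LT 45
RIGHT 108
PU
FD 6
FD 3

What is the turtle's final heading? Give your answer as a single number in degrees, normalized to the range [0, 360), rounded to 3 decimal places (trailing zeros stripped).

Answer: 189

Derivation:
Executing turtle program step by step:
Start: pos=(6,-5), heading=0, pen down
PD: pen down
LT 72: heading 0 -> 72
BK 12: (6,-5) -> (2.292,-16.413) [heading=72, draw]
RT 120: heading 72 -> 312
RT 90: heading 312 -> 222
RT 144: heading 222 -> 78
LT 174: heading 78 -> 252
PU: pen up
FD 6: (2.292,-16.413) -> (0.438,-22.119) [heading=252, move]
LT 45: heading 252 -> 297
RT 108: heading 297 -> 189
PU: pen up
FD 6: (0.438,-22.119) -> (-5.488,-23.058) [heading=189, move]
FD 3: (-5.488,-23.058) -> (-8.452,-23.527) [heading=189, move]
Final: pos=(-8.452,-23.527), heading=189, 1 segment(s) drawn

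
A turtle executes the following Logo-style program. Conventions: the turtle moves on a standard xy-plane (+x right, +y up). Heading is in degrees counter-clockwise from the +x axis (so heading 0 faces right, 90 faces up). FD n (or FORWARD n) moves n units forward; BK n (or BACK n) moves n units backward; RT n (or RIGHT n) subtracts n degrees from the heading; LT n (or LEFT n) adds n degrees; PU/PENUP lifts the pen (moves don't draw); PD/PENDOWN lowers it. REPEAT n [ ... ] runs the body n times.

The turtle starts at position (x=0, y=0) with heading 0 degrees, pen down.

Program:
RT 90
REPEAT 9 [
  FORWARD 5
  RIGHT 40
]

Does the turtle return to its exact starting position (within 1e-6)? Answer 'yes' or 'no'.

Answer: yes

Derivation:
Executing turtle program step by step:
Start: pos=(0,0), heading=0, pen down
RT 90: heading 0 -> 270
REPEAT 9 [
  -- iteration 1/9 --
  FD 5: (0,0) -> (0,-5) [heading=270, draw]
  RT 40: heading 270 -> 230
  -- iteration 2/9 --
  FD 5: (0,-5) -> (-3.214,-8.83) [heading=230, draw]
  RT 40: heading 230 -> 190
  -- iteration 3/9 --
  FD 5: (-3.214,-8.83) -> (-8.138,-9.698) [heading=190, draw]
  RT 40: heading 190 -> 150
  -- iteration 4/9 --
  FD 5: (-8.138,-9.698) -> (-12.468,-7.198) [heading=150, draw]
  RT 40: heading 150 -> 110
  -- iteration 5/9 --
  FD 5: (-12.468,-7.198) -> (-14.178,-2.5) [heading=110, draw]
  RT 40: heading 110 -> 70
  -- iteration 6/9 --
  FD 5: (-14.178,-2.5) -> (-12.468,2.198) [heading=70, draw]
  RT 40: heading 70 -> 30
  -- iteration 7/9 --
  FD 5: (-12.468,2.198) -> (-8.138,4.698) [heading=30, draw]
  RT 40: heading 30 -> 350
  -- iteration 8/9 --
  FD 5: (-8.138,4.698) -> (-3.214,3.83) [heading=350, draw]
  RT 40: heading 350 -> 310
  -- iteration 9/9 --
  FD 5: (-3.214,3.83) -> (0,0) [heading=310, draw]
  RT 40: heading 310 -> 270
]
Final: pos=(0,0), heading=270, 9 segment(s) drawn

Start position: (0, 0)
Final position: (0, 0)
Distance = 0; < 1e-6 -> CLOSED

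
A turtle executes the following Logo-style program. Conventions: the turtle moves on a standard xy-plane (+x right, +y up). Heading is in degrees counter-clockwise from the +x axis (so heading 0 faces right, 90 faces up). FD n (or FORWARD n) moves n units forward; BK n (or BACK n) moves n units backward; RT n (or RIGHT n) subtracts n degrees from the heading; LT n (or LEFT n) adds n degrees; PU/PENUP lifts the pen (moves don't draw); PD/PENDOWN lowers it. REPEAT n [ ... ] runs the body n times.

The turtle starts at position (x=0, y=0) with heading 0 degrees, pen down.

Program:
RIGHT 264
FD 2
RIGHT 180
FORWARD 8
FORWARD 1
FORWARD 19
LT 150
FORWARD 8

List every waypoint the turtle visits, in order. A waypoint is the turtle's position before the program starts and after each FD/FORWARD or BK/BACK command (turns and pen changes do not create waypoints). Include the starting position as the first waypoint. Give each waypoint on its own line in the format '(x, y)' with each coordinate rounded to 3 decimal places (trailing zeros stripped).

Answer: (0, 0)
(-0.209, 1.989)
(0.627, -5.967)
(0.732, -6.962)
(2.718, -25.858)
(5.972, -18.549)

Derivation:
Executing turtle program step by step:
Start: pos=(0,0), heading=0, pen down
RT 264: heading 0 -> 96
FD 2: (0,0) -> (-0.209,1.989) [heading=96, draw]
RT 180: heading 96 -> 276
FD 8: (-0.209,1.989) -> (0.627,-5.967) [heading=276, draw]
FD 1: (0.627,-5.967) -> (0.732,-6.962) [heading=276, draw]
FD 19: (0.732,-6.962) -> (2.718,-25.858) [heading=276, draw]
LT 150: heading 276 -> 66
FD 8: (2.718,-25.858) -> (5.972,-18.549) [heading=66, draw]
Final: pos=(5.972,-18.549), heading=66, 5 segment(s) drawn
Waypoints (6 total):
(0, 0)
(-0.209, 1.989)
(0.627, -5.967)
(0.732, -6.962)
(2.718, -25.858)
(5.972, -18.549)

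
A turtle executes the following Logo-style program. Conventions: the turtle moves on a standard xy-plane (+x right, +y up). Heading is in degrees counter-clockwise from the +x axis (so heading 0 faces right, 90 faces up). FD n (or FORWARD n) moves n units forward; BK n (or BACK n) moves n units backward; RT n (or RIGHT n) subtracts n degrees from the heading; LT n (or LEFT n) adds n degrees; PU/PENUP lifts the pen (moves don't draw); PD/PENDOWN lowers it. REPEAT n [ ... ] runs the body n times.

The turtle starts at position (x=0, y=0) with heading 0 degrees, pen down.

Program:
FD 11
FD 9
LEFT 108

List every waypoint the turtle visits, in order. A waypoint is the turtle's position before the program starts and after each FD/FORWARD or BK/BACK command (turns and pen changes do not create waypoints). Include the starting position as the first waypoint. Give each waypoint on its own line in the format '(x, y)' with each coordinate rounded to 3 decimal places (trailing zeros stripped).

Executing turtle program step by step:
Start: pos=(0,0), heading=0, pen down
FD 11: (0,0) -> (11,0) [heading=0, draw]
FD 9: (11,0) -> (20,0) [heading=0, draw]
LT 108: heading 0 -> 108
Final: pos=(20,0), heading=108, 2 segment(s) drawn
Waypoints (3 total):
(0, 0)
(11, 0)
(20, 0)

Answer: (0, 0)
(11, 0)
(20, 0)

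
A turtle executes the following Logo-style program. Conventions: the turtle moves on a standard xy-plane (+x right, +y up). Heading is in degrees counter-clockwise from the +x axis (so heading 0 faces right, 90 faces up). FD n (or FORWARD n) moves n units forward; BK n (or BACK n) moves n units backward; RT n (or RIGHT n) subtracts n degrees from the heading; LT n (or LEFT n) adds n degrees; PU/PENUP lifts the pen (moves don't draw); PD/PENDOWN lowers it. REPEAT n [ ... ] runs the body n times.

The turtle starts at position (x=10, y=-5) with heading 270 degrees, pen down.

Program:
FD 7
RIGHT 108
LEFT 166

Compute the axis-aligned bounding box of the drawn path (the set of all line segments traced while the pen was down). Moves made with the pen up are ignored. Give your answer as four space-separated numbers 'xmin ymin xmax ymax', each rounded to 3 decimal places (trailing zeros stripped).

Executing turtle program step by step:
Start: pos=(10,-5), heading=270, pen down
FD 7: (10,-5) -> (10,-12) [heading=270, draw]
RT 108: heading 270 -> 162
LT 166: heading 162 -> 328
Final: pos=(10,-12), heading=328, 1 segment(s) drawn

Segment endpoints: x in {10, 10}, y in {-12, -5}
xmin=10, ymin=-12, xmax=10, ymax=-5

Answer: 10 -12 10 -5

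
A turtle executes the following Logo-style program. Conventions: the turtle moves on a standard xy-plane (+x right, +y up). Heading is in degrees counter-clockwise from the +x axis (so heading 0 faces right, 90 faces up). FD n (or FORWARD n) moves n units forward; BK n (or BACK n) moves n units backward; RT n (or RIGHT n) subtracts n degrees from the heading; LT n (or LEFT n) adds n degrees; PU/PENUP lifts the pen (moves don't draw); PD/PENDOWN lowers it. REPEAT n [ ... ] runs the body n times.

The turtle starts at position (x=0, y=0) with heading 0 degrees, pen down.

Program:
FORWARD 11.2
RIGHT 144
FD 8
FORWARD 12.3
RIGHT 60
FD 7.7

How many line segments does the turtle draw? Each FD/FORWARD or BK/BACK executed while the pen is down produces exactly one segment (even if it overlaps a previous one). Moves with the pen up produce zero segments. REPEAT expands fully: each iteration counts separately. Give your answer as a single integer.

Answer: 4

Derivation:
Executing turtle program step by step:
Start: pos=(0,0), heading=0, pen down
FD 11.2: (0,0) -> (11.2,0) [heading=0, draw]
RT 144: heading 0 -> 216
FD 8: (11.2,0) -> (4.728,-4.702) [heading=216, draw]
FD 12.3: (4.728,-4.702) -> (-5.223,-11.932) [heading=216, draw]
RT 60: heading 216 -> 156
FD 7.7: (-5.223,-11.932) -> (-12.257,-8.8) [heading=156, draw]
Final: pos=(-12.257,-8.8), heading=156, 4 segment(s) drawn
Segments drawn: 4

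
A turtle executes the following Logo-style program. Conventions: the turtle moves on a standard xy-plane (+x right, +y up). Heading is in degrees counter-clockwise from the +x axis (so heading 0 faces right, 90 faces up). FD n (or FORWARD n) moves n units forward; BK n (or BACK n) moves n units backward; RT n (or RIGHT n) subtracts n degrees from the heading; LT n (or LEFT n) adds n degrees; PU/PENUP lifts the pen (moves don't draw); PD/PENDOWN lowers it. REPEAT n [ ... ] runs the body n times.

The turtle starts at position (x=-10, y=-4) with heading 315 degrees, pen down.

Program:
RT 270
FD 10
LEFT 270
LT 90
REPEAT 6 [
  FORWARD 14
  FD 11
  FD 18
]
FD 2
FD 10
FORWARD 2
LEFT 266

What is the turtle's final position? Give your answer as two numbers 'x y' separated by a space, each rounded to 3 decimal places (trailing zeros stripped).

Answer: 189.404 195.404

Derivation:
Executing turtle program step by step:
Start: pos=(-10,-4), heading=315, pen down
RT 270: heading 315 -> 45
FD 10: (-10,-4) -> (-2.929,3.071) [heading=45, draw]
LT 270: heading 45 -> 315
LT 90: heading 315 -> 45
REPEAT 6 [
  -- iteration 1/6 --
  FD 14: (-2.929,3.071) -> (6.971,12.971) [heading=45, draw]
  FD 11: (6.971,12.971) -> (14.749,20.749) [heading=45, draw]
  FD 18: (14.749,20.749) -> (27.477,33.477) [heading=45, draw]
  -- iteration 2/6 --
  FD 14: (27.477,33.477) -> (37.376,43.376) [heading=45, draw]
  FD 11: (37.376,43.376) -> (45.154,51.154) [heading=45, draw]
  FD 18: (45.154,51.154) -> (57.882,63.882) [heading=45, draw]
  -- iteration 3/6 --
  FD 14: (57.882,63.882) -> (67.782,73.782) [heading=45, draw]
  FD 11: (67.782,73.782) -> (75.56,81.56) [heading=45, draw]
  FD 18: (75.56,81.56) -> (88.288,94.288) [heading=45, draw]
  -- iteration 4/6 --
  FD 14: (88.288,94.288) -> (98.187,104.187) [heading=45, draw]
  FD 11: (98.187,104.187) -> (105.966,111.966) [heading=45, draw]
  FD 18: (105.966,111.966) -> (118.693,124.693) [heading=45, draw]
  -- iteration 5/6 --
  FD 14: (118.693,124.693) -> (128.593,134.593) [heading=45, draw]
  FD 11: (128.593,134.593) -> (136.371,142.371) [heading=45, draw]
  FD 18: (136.371,142.371) -> (149.099,155.099) [heading=45, draw]
  -- iteration 6/6 --
  FD 14: (149.099,155.099) -> (158.999,164.999) [heading=45, draw]
  FD 11: (158.999,164.999) -> (166.777,172.777) [heading=45, draw]
  FD 18: (166.777,172.777) -> (179.505,185.505) [heading=45, draw]
]
FD 2: (179.505,185.505) -> (180.919,186.919) [heading=45, draw]
FD 10: (180.919,186.919) -> (187.99,193.99) [heading=45, draw]
FD 2: (187.99,193.99) -> (189.404,195.404) [heading=45, draw]
LT 266: heading 45 -> 311
Final: pos=(189.404,195.404), heading=311, 22 segment(s) drawn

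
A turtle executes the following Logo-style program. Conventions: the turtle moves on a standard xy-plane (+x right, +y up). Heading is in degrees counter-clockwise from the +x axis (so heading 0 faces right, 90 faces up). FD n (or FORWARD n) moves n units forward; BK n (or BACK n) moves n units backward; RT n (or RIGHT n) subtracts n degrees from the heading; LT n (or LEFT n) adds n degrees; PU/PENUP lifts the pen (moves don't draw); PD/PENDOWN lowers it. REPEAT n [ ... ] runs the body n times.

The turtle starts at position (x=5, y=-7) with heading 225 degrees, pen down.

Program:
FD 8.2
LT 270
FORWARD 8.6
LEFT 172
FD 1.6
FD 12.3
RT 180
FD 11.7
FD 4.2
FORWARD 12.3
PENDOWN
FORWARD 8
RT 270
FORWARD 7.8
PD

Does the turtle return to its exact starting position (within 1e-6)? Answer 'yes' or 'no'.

Answer: no

Derivation:
Executing turtle program step by step:
Start: pos=(5,-7), heading=225, pen down
FD 8.2: (5,-7) -> (-0.798,-12.798) [heading=225, draw]
LT 270: heading 225 -> 135
FD 8.6: (-0.798,-12.798) -> (-6.879,-6.717) [heading=135, draw]
LT 172: heading 135 -> 307
FD 1.6: (-6.879,-6.717) -> (-5.916,-7.995) [heading=307, draw]
FD 12.3: (-5.916,-7.995) -> (1.486,-17.818) [heading=307, draw]
RT 180: heading 307 -> 127
FD 11.7: (1.486,-17.818) -> (-5.555,-8.474) [heading=127, draw]
FD 4.2: (-5.555,-8.474) -> (-8.083,-5.12) [heading=127, draw]
FD 12.3: (-8.083,-5.12) -> (-15.485,4.703) [heading=127, draw]
PD: pen down
FD 8: (-15.485,4.703) -> (-20.3,11.092) [heading=127, draw]
RT 270: heading 127 -> 217
FD 7.8: (-20.3,11.092) -> (-26.529,6.398) [heading=217, draw]
PD: pen down
Final: pos=(-26.529,6.398), heading=217, 9 segment(s) drawn

Start position: (5, -7)
Final position: (-26.529, 6.398)
Distance = 34.258; >= 1e-6 -> NOT closed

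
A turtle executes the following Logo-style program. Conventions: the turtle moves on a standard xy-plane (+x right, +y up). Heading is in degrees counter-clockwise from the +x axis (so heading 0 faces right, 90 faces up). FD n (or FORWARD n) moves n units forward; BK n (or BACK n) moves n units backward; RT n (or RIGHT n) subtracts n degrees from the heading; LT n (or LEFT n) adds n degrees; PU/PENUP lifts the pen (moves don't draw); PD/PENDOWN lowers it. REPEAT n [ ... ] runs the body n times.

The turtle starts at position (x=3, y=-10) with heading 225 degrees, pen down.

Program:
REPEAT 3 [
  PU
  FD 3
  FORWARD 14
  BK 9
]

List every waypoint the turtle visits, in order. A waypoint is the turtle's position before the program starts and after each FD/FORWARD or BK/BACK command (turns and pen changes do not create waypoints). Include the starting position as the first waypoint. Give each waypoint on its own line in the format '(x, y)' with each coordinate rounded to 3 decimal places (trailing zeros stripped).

Answer: (3, -10)
(0.879, -12.121)
(-9.021, -22.021)
(-2.657, -15.657)
(-4.778, -17.778)
(-14.678, -27.678)
(-8.314, -21.314)
(-10.435, -23.435)
(-20.335, -33.335)
(-13.971, -26.971)

Derivation:
Executing turtle program step by step:
Start: pos=(3,-10), heading=225, pen down
REPEAT 3 [
  -- iteration 1/3 --
  PU: pen up
  FD 3: (3,-10) -> (0.879,-12.121) [heading=225, move]
  FD 14: (0.879,-12.121) -> (-9.021,-22.021) [heading=225, move]
  BK 9: (-9.021,-22.021) -> (-2.657,-15.657) [heading=225, move]
  -- iteration 2/3 --
  PU: pen up
  FD 3: (-2.657,-15.657) -> (-4.778,-17.778) [heading=225, move]
  FD 14: (-4.778,-17.778) -> (-14.678,-27.678) [heading=225, move]
  BK 9: (-14.678,-27.678) -> (-8.314,-21.314) [heading=225, move]
  -- iteration 3/3 --
  PU: pen up
  FD 3: (-8.314,-21.314) -> (-10.435,-23.435) [heading=225, move]
  FD 14: (-10.435,-23.435) -> (-20.335,-33.335) [heading=225, move]
  BK 9: (-20.335,-33.335) -> (-13.971,-26.971) [heading=225, move]
]
Final: pos=(-13.971,-26.971), heading=225, 0 segment(s) drawn
Waypoints (10 total):
(3, -10)
(0.879, -12.121)
(-9.021, -22.021)
(-2.657, -15.657)
(-4.778, -17.778)
(-14.678, -27.678)
(-8.314, -21.314)
(-10.435, -23.435)
(-20.335, -33.335)
(-13.971, -26.971)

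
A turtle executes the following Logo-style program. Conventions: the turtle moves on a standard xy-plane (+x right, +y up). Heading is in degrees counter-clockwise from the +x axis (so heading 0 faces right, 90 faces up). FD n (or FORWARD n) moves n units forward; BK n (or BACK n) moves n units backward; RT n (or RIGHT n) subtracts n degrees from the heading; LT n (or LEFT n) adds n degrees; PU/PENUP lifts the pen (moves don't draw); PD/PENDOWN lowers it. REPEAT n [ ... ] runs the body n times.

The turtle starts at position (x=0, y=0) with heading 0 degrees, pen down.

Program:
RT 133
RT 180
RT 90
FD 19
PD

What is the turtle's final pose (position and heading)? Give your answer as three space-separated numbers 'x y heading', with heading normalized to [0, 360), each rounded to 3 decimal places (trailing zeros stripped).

Executing turtle program step by step:
Start: pos=(0,0), heading=0, pen down
RT 133: heading 0 -> 227
RT 180: heading 227 -> 47
RT 90: heading 47 -> 317
FD 19: (0,0) -> (13.896,-12.958) [heading=317, draw]
PD: pen down
Final: pos=(13.896,-12.958), heading=317, 1 segment(s) drawn

Answer: 13.896 -12.958 317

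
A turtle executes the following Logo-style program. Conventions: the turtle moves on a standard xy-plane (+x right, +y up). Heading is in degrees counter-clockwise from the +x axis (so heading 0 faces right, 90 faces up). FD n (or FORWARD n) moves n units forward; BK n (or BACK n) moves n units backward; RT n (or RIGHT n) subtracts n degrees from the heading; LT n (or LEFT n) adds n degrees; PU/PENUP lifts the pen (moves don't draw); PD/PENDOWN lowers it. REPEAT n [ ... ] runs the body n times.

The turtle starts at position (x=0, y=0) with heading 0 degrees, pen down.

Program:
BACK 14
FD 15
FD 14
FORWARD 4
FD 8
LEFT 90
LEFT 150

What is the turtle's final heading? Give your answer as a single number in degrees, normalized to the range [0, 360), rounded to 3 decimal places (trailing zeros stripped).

Answer: 240

Derivation:
Executing turtle program step by step:
Start: pos=(0,0), heading=0, pen down
BK 14: (0,0) -> (-14,0) [heading=0, draw]
FD 15: (-14,0) -> (1,0) [heading=0, draw]
FD 14: (1,0) -> (15,0) [heading=0, draw]
FD 4: (15,0) -> (19,0) [heading=0, draw]
FD 8: (19,0) -> (27,0) [heading=0, draw]
LT 90: heading 0 -> 90
LT 150: heading 90 -> 240
Final: pos=(27,0), heading=240, 5 segment(s) drawn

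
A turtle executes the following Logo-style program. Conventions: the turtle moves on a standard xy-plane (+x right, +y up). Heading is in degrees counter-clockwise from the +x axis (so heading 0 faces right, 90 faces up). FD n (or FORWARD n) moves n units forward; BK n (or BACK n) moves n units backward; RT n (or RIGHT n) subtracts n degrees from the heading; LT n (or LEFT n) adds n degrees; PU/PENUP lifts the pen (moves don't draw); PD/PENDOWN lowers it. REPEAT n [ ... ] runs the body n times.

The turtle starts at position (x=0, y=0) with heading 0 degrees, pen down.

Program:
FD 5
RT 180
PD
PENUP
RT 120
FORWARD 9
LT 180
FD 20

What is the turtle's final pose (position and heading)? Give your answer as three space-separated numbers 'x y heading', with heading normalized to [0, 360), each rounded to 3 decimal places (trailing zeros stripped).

Executing turtle program step by step:
Start: pos=(0,0), heading=0, pen down
FD 5: (0,0) -> (5,0) [heading=0, draw]
RT 180: heading 0 -> 180
PD: pen down
PU: pen up
RT 120: heading 180 -> 60
FD 9: (5,0) -> (9.5,7.794) [heading=60, move]
LT 180: heading 60 -> 240
FD 20: (9.5,7.794) -> (-0.5,-9.526) [heading=240, move]
Final: pos=(-0.5,-9.526), heading=240, 1 segment(s) drawn

Answer: -0.5 -9.526 240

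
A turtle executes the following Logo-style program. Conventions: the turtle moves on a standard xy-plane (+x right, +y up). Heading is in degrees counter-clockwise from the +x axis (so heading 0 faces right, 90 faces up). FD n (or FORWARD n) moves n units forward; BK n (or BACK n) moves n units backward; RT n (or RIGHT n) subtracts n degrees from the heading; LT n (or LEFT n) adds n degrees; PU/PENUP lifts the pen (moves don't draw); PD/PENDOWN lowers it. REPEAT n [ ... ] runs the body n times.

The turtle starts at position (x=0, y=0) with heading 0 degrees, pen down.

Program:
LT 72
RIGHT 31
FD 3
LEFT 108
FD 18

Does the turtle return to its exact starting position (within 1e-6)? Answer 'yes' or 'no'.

Answer: no

Derivation:
Executing turtle program step by step:
Start: pos=(0,0), heading=0, pen down
LT 72: heading 0 -> 72
RT 31: heading 72 -> 41
FD 3: (0,0) -> (2.264,1.968) [heading=41, draw]
LT 108: heading 41 -> 149
FD 18: (2.264,1.968) -> (-13.165,11.239) [heading=149, draw]
Final: pos=(-13.165,11.239), heading=149, 2 segment(s) drawn

Start position: (0, 0)
Final position: (-13.165, 11.239)
Distance = 17.31; >= 1e-6 -> NOT closed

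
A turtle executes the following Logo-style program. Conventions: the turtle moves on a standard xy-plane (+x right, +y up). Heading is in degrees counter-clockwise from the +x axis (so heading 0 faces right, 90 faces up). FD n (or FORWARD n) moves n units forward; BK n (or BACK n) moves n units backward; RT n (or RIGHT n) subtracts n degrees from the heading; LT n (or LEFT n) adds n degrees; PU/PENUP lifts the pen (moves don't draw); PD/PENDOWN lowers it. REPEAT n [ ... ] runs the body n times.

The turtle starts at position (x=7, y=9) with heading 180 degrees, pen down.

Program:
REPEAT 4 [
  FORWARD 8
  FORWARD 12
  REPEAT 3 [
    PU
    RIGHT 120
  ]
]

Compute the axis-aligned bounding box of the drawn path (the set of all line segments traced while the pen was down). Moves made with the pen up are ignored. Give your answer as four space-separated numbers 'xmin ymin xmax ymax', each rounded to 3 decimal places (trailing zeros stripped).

Answer: -13 9 7 9

Derivation:
Executing turtle program step by step:
Start: pos=(7,9), heading=180, pen down
REPEAT 4 [
  -- iteration 1/4 --
  FD 8: (7,9) -> (-1,9) [heading=180, draw]
  FD 12: (-1,9) -> (-13,9) [heading=180, draw]
  REPEAT 3 [
    -- iteration 1/3 --
    PU: pen up
    RT 120: heading 180 -> 60
    -- iteration 2/3 --
    PU: pen up
    RT 120: heading 60 -> 300
    -- iteration 3/3 --
    PU: pen up
    RT 120: heading 300 -> 180
  ]
  -- iteration 2/4 --
  FD 8: (-13,9) -> (-21,9) [heading=180, move]
  FD 12: (-21,9) -> (-33,9) [heading=180, move]
  REPEAT 3 [
    -- iteration 1/3 --
    PU: pen up
    RT 120: heading 180 -> 60
    -- iteration 2/3 --
    PU: pen up
    RT 120: heading 60 -> 300
    -- iteration 3/3 --
    PU: pen up
    RT 120: heading 300 -> 180
  ]
  -- iteration 3/4 --
  FD 8: (-33,9) -> (-41,9) [heading=180, move]
  FD 12: (-41,9) -> (-53,9) [heading=180, move]
  REPEAT 3 [
    -- iteration 1/3 --
    PU: pen up
    RT 120: heading 180 -> 60
    -- iteration 2/3 --
    PU: pen up
    RT 120: heading 60 -> 300
    -- iteration 3/3 --
    PU: pen up
    RT 120: heading 300 -> 180
  ]
  -- iteration 4/4 --
  FD 8: (-53,9) -> (-61,9) [heading=180, move]
  FD 12: (-61,9) -> (-73,9) [heading=180, move]
  REPEAT 3 [
    -- iteration 1/3 --
    PU: pen up
    RT 120: heading 180 -> 60
    -- iteration 2/3 --
    PU: pen up
    RT 120: heading 60 -> 300
    -- iteration 3/3 --
    PU: pen up
    RT 120: heading 300 -> 180
  ]
]
Final: pos=(-73,9), heading=180, 2 segment(s) drawn

Segment endpoints: x in {-13, -1, 7}, y in {9, 9, 9}
xmin=-13, ymin=9, xmax=7, ymax=9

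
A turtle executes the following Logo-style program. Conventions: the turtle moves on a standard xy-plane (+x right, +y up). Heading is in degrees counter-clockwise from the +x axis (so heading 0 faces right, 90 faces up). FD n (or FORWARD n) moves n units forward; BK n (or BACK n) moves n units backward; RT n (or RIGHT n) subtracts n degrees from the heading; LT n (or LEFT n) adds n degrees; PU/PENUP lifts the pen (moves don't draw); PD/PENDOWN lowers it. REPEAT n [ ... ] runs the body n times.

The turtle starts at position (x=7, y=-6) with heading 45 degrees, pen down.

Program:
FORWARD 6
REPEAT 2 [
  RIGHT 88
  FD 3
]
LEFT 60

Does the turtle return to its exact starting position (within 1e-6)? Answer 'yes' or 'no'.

Executing turtle program step by step:
Start: pos=(7,-6), heading=45, pen down
FD 6: (7,-6) -> (11.243,-1.757) [heading=45, draw]
REPEAT 2 [
  -- iteration 1/2 --
  RT 88: heading 45 -> 317
  FD 3: (11.243,-1.757) -> (13.437,-3.803) [heading=317, draw]
  -- iteration 2/2 --
  RT 88: heading 317 -> 229
  FD 3: (13.437,-3.803) -> (11.469,-6.067) [heading=229, draw]
]
LT 60: heading 229 -> 289
Final: pos=(11.469,-6.067), heading=289, 3 segment(s) drawn

Start position: (7, -6)
Final position: (11.469, -6.067)
Distance = 4.469; >= 1e-6 -> NOT closed

Answer: no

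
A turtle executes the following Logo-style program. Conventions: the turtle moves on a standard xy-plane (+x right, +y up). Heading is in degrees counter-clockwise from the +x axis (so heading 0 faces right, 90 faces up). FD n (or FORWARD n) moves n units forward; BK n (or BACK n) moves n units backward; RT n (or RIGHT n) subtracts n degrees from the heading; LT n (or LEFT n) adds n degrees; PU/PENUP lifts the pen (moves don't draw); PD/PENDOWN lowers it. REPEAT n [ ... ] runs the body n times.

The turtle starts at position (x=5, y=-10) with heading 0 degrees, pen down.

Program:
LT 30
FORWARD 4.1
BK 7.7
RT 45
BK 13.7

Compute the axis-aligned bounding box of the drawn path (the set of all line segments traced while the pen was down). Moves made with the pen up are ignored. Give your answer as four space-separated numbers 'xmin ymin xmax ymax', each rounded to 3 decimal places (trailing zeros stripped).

Executing turtle program step by step:
Start: pos=(5,-10), heading=0, pen down
LT 30: heading 0 -> 30
FD 4.1: (5,-10) -> (8.551,-7.95) [heading=30, draw]
BK 7.7: (8.551,-7.95) -> (1.882,-11.8) [heading=30, draw]
RT 45: heading 30 -> 345
BK 13.7: (1.882,-11.8) -> (-11.351,-8.254) [heading=345, draw]
Final: pos=(-11.351,-8.254), heading=345, 3 segment(s) drawn

Segment endpoints: x in {-11.351, 1.882, 5, 8.551}, y in {-11.8, -10, -8.254, -7.95}
xmin=-11.351, ymin=-11.8, xmax=8.551, ymax=-7.95

Answer: -11.351 -11.8 8.551 -7.95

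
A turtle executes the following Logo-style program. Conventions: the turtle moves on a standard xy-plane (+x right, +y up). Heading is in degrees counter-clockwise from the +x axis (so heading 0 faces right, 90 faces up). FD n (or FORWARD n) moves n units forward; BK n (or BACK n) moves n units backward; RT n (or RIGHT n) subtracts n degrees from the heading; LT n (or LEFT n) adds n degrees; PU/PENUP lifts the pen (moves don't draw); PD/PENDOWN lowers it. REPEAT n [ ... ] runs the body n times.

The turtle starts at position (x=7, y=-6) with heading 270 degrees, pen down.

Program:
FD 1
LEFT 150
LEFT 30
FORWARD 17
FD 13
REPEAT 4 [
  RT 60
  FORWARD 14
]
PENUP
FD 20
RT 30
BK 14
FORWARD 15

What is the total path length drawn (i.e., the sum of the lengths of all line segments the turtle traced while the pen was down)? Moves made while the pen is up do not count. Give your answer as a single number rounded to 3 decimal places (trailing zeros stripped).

Answer: 87

Derivation:
Executing turtle program step by step:
Start: pos=(7,-6), heading=270, pen down
FD 1: (7,-6) -> (7,-7) [heading=270, draw]
LT 150: heading 270 -> 60
LT 30: heading 60 -> 90
FD 17: (7,-7) -> (7,10) [heading=90, draw]
FD 13: (7,10) -> (7,23) [heading=90, draw]
REPEAT 4 [
  -- iteration 1/4 --
  RT 60: heading 90 -> 30
  FD 14: (7,23) -> (19.124,30) [heading=30, draw]
  -- iteration 2/4 --
  RT 60: heading 30 -> 330
  FD 14: (19.124,30) -> (31.249,23) [heading=330, draw]
  -- iteration 3/4 --
  RT 60: heading 330 -> 270
  FD 14: (31.249,23) -> (31.249,9) [heading=270, draw]
  -- iteration 4/4 --
  RT 60: heading 270 -> 210
  FD 14: (31.249,9) -> (19.124,2) [heading=210, draw]
]
PU: pen up
FD 20: (19.124,2) -> (1.804,-8) [heading=210, move]
RT 30: heading 210 -> 180
BK 14: (1.804,-8) -> (15.804,-8) [heading=180, move]
FD 15: (15.804,-8) -> (0.804,-8) [heading=180, move]
Final: pos=(0.804,-8), heading=180, 7 segment(s) drawn

Segment lengths:
  seg 1: (7,-6) -> (7,-7), length = 1
  seg 2: (7,-7) -> (7,10), length = 17
  seg 3: (7,10) -> (7,23), length = 13
  seg 4: (7,23) -> (19.124,30), length = 14
  seg 5: (19.124,30) -> (31.249,23), length = 14
  seg 6: (31.249,23) -> (31.249,9), length = 14
  seg 7: (31.249,9) -> (19.124,2), length = 14
Total = 87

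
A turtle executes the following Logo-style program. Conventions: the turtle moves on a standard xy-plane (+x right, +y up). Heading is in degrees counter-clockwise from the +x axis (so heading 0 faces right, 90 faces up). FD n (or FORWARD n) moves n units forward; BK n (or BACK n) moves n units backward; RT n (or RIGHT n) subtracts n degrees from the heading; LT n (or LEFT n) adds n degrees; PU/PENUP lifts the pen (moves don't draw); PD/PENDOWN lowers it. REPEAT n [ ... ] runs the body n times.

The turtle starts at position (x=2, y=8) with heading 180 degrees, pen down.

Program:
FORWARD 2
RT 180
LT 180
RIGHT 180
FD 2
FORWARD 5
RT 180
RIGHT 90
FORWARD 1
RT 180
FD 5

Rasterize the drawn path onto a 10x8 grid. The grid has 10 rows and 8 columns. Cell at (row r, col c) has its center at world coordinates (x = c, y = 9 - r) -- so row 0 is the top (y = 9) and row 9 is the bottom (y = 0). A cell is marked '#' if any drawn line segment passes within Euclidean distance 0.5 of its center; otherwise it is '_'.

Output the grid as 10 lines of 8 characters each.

Segment 0: (2,8) -> (0,8)
Segment 1: (0,8) -> (2,8)
Segment 2: (2,8) -> (7,8)
Segment 3: (7,8) -> (7,9)
Segment 4: (7,9) -> (7,4)

Answer: _______#
########
_______#
_______#
_______#
_______#
________
________
________
________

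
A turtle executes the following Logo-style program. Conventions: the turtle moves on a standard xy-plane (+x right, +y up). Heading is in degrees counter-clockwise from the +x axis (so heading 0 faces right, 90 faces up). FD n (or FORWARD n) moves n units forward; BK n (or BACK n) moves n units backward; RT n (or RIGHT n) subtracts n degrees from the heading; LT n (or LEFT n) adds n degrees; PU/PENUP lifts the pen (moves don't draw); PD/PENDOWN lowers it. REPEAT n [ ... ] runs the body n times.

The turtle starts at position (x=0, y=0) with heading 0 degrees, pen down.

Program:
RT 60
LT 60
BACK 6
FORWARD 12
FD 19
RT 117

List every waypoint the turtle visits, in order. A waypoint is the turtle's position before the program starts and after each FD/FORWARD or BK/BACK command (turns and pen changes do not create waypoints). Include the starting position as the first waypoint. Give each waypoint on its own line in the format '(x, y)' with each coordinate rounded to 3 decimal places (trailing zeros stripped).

Answer: (0, 0)
(-6, 0)
(6, 0)
(25, 0)

Derivation:
Executing turtle program step by step:
Start: pos=(0,0), heading=0, pen down
RT 60: heading 0 -> 300
LT 60: heading 300 -> 0
BK 6: (0,0) -> (-6,0) [heading=0, draw]
FD 12: (-6,0) -> (6,0) [heading=0, draw]
FD 19: (6,0) -> (25,0) [heading=0, draw]
RT 117: heading 0 -> 243
Final: pos=(25,0), heading=243, 3 segment(s) drawn
Waypoints (4 total):
(0, 0)
(-6, 0)
(6, 0)
(25, 0)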